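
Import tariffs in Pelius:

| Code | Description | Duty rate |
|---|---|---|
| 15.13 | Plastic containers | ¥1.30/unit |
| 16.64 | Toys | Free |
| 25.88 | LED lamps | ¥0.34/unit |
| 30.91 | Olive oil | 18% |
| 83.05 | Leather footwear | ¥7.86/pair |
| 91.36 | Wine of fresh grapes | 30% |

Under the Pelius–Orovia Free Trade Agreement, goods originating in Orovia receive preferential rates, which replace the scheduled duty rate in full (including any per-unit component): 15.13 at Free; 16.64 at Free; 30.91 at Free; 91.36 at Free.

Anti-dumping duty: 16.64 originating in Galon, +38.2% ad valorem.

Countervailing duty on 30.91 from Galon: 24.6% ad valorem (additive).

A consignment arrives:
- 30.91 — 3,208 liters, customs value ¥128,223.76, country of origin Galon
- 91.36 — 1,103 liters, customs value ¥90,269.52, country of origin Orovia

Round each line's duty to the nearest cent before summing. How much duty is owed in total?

¥54,623.32

Line 1 (30.91, Galon, 3,208 liters, ¥128,223.76):
Base rate for 30.91 is 18%.
30.91 has an FTA preferential rate, but origin Galon is not Orovia; base rate stands.
Additional duty on 30.91 from Galon: +24.6%. Applied ad valorem rate: 18% + 24.6% = 42.6%.
Duty = ¥128,223.76 × 42.6% = ¥54,623.32.
Line 2 (91.36, Orovia, 1,103 liters, ¥90,269.52):
Base rate for 91.36 is 30%.
Origin Orovia qualifies under the Pelius–Orovia agreement and 91.36 is covered: preferential rate Free applies instead.
Duty = ¥90,269.52 × 0% = ¥0.00.
Total = ¥54,623.32 + ¥0.00 = ¥54,623.32.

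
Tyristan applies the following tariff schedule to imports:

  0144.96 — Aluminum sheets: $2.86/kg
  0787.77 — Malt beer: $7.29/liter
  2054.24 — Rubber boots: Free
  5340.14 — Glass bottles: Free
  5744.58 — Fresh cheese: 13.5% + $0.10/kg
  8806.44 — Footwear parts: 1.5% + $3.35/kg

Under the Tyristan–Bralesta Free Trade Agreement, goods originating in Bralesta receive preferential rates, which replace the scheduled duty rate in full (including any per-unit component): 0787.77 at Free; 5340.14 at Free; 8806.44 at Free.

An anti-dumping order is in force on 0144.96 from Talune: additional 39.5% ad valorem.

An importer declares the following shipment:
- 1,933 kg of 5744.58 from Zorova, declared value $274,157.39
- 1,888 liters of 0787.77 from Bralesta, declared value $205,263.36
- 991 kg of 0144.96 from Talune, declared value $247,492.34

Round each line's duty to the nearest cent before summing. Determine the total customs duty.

Line 1 (5744.58, Zorova, 1,933 kg, $274,157.39):
Base rate for 5744.58 is 13.5% + $0.10/kg.
Duty = $274,157.39 × 13.5% + 1,933 × $0.10 = $37,204.55.
Line 2 (0787.77, Bralesta, 1,888 liters, $205,263.36):
Base rate for 0787.77 is $7.29/liter.
Origin Bralesta qualifies under the Tyristan–Bralesta agreement and 0787.77 is covered: preferential rate Free applies instead.
Duty = $205,263.36 × 0% = $0.00.
Line 3 (0144.96, Talune, 991 kg, $247,492.34):
Base rate for 0144.96 is $2.86/kg.
Additional duty on 0144.96 from Talune: +39.5% ad valorem. Applied ad valorem rate = 39.5%.
Duty = $247,492.34 × 39.5% + 991 × $2.86 = $100,593.73.
Total = $37,204.55 + $0.00 + $100,593.73 = $137,798.28.

$137,798.28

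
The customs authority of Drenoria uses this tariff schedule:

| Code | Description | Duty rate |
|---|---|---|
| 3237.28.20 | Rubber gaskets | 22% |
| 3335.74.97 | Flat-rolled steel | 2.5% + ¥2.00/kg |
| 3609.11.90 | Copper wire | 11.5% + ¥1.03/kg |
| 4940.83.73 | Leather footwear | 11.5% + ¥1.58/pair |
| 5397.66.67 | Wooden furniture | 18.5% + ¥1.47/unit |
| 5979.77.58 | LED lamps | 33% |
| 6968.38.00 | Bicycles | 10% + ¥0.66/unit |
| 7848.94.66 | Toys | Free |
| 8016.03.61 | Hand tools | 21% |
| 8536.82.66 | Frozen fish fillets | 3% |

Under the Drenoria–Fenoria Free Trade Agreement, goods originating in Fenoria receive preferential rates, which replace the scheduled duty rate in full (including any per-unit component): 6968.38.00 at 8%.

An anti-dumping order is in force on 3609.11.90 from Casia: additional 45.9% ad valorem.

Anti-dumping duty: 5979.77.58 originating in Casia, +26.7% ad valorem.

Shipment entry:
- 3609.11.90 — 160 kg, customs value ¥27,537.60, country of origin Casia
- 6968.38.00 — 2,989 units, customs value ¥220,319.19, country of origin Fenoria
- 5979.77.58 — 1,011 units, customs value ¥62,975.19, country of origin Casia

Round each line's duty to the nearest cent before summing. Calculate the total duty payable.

¥71,193.11

Line 1 (3609.11.90, Casia, 160 kg, ¥27,537.60):
Base rate for 3609.11.90 is 11.5% + ¥1.03/kg.
Additional duty on 3609.11.90 from Casia: +45.9%. Applied ad valorem rate: 11.5% + 45.9% = 57.4%.
Duty = ¥27,537.60 × 57.4% + 160 × ¥1.03 = ¥15,971.38.
Line 2 (6968.38.00, Fenoria, 2,989 units, ¥220,319.19):
Base rate for 6968.38.00 is 10% + ¥0.66/unit.
Origin Fenoria qualifies under the Drenoria–Fenoria agreement and 6968.38.00 is covered: preferential rate 8% applies instead.
Duty = ¥220,319.19 × 8% = ¥17,625.54.
Line 3 (5979.77.58, Casia, 1,011 units, ¥62,975.19):
Base rate for 5979.77.58 is 33%.
Additional duty on 5979.77.58 from Casia: +26.7%. Applied ad valorem rate: 33% + 26.7% = 59.7%.
Duty = ¥62,975.19 × 59.7% = ¥37,596.19.
Total = ¥15,971.38 + ¥17,625.54 + ¥37,596.19 = ¥71,193.11.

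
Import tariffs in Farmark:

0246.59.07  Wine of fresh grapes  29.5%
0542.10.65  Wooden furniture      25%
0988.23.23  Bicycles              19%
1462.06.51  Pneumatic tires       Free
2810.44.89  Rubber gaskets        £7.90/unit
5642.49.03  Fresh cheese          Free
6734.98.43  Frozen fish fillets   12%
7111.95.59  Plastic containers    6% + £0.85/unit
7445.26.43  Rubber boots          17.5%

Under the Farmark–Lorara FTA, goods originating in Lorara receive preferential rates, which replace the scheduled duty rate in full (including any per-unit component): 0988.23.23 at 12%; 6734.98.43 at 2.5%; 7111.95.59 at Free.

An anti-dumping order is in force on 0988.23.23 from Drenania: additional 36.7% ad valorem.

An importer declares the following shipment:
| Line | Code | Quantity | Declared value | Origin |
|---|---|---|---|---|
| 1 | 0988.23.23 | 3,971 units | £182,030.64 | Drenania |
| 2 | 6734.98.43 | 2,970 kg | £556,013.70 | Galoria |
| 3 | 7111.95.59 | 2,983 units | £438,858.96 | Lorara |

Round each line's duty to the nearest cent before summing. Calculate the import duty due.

Line 1 (0988.23.23, Drenania, 3,971 units, £182,030.64):
Base rate for 0988.23.23 is 19%.
0988.23.23 has an FTA preferential rate, but origin Drenania is not Lorara; base rate stands.
Additional duty on 0988.23.23 from Drenania: +36.7%. Applied ad valorem rate: 19% + 36.7% = 55.7%.
Duty = £182,030.64 × 55.7% = £101,391.07.
Line 2 (6734.98.43, Galoria, 2,970 kg, £556,013.70):
Base rate for 6734.98.43 is 12%.
6734.98.43 has an FTA preferential rate, but origin Galoria is not Lorara; base rate stands.
Duty = £556,013.70 × 12% = £66,721.64.
Line 3 (7111.95.59, Lorara, 2,983 units, £438,858.96):
Base rate for 7111.95.59 is 6% + £0.85/unit.
Origin Lorara qualifies under the Farmark–Lorara agreement and 7111.95.59 is covered: preferential rate Free applies instead.
Duty = £438,858.96 × 0% = £0.00.
Total = £101,391.07 + £66,721.64 + £0.00 = £168,112.71.

£168,112.71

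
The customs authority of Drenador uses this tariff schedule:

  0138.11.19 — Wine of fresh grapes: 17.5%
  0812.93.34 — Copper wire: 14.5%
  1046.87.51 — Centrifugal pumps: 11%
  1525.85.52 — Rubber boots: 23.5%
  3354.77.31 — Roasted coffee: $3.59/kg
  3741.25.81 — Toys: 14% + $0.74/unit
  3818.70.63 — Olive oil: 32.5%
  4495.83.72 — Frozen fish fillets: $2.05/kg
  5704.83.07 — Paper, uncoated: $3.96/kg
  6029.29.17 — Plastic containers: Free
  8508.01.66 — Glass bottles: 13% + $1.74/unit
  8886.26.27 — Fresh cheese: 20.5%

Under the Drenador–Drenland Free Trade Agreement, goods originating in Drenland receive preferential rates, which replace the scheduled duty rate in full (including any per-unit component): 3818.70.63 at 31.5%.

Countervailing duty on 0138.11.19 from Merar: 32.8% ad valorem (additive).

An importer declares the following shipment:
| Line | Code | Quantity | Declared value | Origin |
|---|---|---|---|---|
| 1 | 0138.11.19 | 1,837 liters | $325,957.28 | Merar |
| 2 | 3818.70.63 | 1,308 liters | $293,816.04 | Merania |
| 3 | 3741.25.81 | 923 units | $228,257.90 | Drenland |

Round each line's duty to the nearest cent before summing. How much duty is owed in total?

Line 1 (0138.11.19, Merar, 1,837 liters, $325,957.28):
Base rate for 0138.11.19 is 17.5%.
Additional duty on 0138.11.19 from Merar: +32.8%. Applied ad valorem rate: 17.5% + 32.8% = 50.3%.
Duty = $325,957.28 × 50.3% = $163,956.51.
Line 2 (3818.70.63, Merania, 1,308 liters, $293,816.04):
Base rate for 3818.70.63 is 32.5%.
3818.70.63 has an FTA preferential rate, but origin Merania is not Drenland; base rate stands.
Duty = $293,816.04 × 32.5% = $95,490.21.
Line 3 (3741.25.81, Drenland, 923 units, $228,257.90):
Base rate for 3741.25.81 is 14% + $0.74/unit.
Origin Drenland is the FTA partner but 3741.25.81 is not on the preference list; base rate stands.
Duty = $228,257.90 × 14% + 923 × $0.74 = $32,639.13.
Total = $163,956.51 + $95,490.21 + $32,639.13 = $292,085.85.

$292,085.85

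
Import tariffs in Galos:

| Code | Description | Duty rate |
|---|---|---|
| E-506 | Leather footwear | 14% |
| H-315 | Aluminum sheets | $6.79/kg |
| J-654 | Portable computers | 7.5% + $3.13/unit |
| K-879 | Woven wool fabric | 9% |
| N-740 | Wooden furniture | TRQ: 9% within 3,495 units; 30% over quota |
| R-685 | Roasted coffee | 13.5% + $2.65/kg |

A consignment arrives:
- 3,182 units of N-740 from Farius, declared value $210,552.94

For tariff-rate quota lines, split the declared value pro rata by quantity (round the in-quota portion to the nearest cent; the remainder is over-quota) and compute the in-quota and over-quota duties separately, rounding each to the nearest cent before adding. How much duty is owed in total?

$18,949.76

Line 1 (N-740, Farius, 3,182 units, $210,552.94):
Code N-740 is under a tariff-rate quota (threshold 3,495 units). Quantity 3,182 units is within the quota, so the in-quota rate 9% applies to the full value.
Duty = $210,552.94 × 9% = $18,949.76.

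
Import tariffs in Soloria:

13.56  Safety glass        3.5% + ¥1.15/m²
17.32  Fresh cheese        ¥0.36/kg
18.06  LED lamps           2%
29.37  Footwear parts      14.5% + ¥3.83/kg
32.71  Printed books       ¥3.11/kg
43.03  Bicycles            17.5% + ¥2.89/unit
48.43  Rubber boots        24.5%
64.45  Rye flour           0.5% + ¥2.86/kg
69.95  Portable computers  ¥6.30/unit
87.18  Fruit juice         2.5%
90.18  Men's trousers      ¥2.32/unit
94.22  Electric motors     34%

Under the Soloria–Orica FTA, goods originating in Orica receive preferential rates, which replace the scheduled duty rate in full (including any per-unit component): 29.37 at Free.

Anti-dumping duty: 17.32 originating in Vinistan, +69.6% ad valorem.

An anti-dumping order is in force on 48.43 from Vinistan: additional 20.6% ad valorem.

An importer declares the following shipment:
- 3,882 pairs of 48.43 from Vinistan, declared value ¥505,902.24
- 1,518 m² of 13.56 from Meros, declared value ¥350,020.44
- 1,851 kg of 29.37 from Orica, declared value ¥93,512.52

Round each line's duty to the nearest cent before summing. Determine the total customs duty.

Line 1 (48.43, Vinistan, 3,882 pairs, ¥505,902.24):
Base rate for 48.43 is 24.5%.
Additional duty on 48.43 from Vinistan: +20.6%. Applied ad valorem rate: 24.5% + 20.6% = 45.1%.
Duty = ¥505,902.24 × 45.1% = ¥228,161.91.
Line 2 (13.56, Meros, 1,518 m², ¥350,020.44):
Base rate for 13.56 is 3.5% + ¥1.15/m².
Duty = ¥350,020.44 × 3.5% + 1,518 × ¥1.15 = ¥13,996.42.
Line 3 (29.37, Orica, 1,851 kg, ¥93,512.52):
Base rate for 29.37 is 14.5% + ¥3.83/kg.
Origin Orica qualifies under the Soloria–Orica agreement and 29.37 is covered: preferential rate Free applies instead.
Duty = ¥93,512.52 × 0% = ¥0.00.
Total = ¥228,161.91 + ¥13,996.42 + ¥0.00 = ¥242,158.33.

¥242,158.33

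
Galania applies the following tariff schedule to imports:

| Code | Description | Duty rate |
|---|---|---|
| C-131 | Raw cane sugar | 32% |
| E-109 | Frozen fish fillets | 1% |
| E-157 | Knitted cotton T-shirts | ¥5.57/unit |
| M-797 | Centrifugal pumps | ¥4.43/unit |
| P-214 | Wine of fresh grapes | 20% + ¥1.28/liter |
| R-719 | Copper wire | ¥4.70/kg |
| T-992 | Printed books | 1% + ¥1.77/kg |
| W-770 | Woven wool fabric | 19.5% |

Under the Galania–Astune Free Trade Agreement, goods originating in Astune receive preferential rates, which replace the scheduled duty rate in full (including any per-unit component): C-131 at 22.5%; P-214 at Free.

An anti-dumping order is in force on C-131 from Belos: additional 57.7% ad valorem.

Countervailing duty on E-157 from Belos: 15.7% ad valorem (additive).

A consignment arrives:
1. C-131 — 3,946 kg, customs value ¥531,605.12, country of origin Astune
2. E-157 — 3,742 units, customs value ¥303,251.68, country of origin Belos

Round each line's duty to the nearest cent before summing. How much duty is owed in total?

¥188,064.60

Line 1 (C-131, Astune, 3,946 kg, ¥531,605.12):
Base rate for C-131 is 32%.
Origin Astune qualifies under the Galania–Astune agreement and C-131 is covered: preferential rate 22.5% applies instead.
The additional-duty order on C-131 targets Belos, not Astune; it does not apply.
Duty = ¥531,605.12 × 22.5% = ¥119,611.15.
Line 2 (E-157, Belos, 3,742 units, ¥303,251.68):
Base rate for E-157 is ¥5.57/unit.
Additional duty on E-157 from Belos: +15.7% ad valorem. Applied ad valorem rate = 15.7%.
Duty = ¥303,251.68 × 15.7% + 3,742 × ¥5.57 = ¥68,453.45.
Total = ¥119,611.15 + ¥68,453.45 = ¥188,064.60.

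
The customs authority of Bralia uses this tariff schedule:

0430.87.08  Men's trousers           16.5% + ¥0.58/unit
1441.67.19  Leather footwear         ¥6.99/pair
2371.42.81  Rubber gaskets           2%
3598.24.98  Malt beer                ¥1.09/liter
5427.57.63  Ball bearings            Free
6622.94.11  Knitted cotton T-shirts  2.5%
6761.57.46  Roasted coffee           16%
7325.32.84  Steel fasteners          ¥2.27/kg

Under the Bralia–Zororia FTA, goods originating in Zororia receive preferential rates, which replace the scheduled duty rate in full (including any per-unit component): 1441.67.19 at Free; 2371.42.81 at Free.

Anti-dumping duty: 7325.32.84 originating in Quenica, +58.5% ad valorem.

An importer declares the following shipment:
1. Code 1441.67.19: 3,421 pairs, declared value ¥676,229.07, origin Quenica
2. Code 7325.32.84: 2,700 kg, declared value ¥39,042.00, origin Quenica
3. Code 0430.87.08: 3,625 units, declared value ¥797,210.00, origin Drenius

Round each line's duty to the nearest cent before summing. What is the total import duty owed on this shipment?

Line 1 (1441.67.19, Quenica, 3,421 pairs, ¥676,229.07):
Base rate for 1441.67.19 is ¥6.99/pair.
1441.67.19 has an FTA preferential rate, but origin Quenica is not Zororia; base rate stands.
Duty = 3,421 × ¥6.99 = ¥23,912.79.
Line 2 (7325.32.84, Quenica, 2,700 kg, ¥39,042.00):
Base rate for 7325.32.84 is ¥2.27/kg.
Additional duty on 7325.32.84 from Quenica: +58.5% ad valorem. Applied ad valorem rate = 58.5%.
Duty = ¥39,042.00 × 58.5% + 2,700 × ¥2.27 = ¥28,968.57.
Line 3 (0430.87.08, Drenius, 3,625 units, ¥797,210.00):
Base rate for 0430.87.08 is 16.5% + ¥0.58/unit.
Duty = ¥797,210.00 × 16.5% + 3,625 × ¥0.58 = ¥133,642.15.
Total = ¥23,912.79 + ¥28,968.57 + ¥133,642.15 = ¥186,523.51.

¥186,523.51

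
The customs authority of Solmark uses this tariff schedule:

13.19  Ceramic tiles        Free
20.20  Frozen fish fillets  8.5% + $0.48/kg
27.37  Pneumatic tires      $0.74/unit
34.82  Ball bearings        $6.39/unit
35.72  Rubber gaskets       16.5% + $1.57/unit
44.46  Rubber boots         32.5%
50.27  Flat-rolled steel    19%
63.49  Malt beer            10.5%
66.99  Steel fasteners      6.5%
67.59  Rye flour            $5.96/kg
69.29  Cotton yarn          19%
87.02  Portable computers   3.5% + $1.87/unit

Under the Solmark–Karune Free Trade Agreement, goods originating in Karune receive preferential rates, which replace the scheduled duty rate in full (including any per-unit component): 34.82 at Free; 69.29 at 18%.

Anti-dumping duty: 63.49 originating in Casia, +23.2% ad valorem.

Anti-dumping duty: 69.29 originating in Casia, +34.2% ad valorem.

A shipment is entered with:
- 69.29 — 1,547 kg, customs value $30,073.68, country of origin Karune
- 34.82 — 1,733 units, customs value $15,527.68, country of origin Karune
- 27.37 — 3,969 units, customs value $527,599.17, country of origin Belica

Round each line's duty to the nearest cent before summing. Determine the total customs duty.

$8,350.32

Line 1 (69.29, Karune, 1,547 kg, $30,073.68):
Base rate for 69.29 is 19%.
Origin Karune qualifies under the Solmark–Karune agreement and 69.29 is covered: preferential rate 18% applies instead.
The additional-duty order on 69.29 targets Casia, not Karune; it does not apply.
Duty = $30,073.68 × 18% = $5,413.26.
Line 2 (34.82, Karune, 1,733 units, $15,527.68):
Base rate for 34.82 is $6.39/unit.
Origin Karune qualifies under the Solmark–Karune agreement and 34.82 is covered: preferential rate Free applies instead.
Duty = $15,527.68 × 0% = $0.00.
Line 3 (27.37, Belica, 3,969 units, $527,599.17):
Base rate for 27.37 is $0.74/unit.
Duty = 3,969 × $0.74 = $2,937.06.
Total = $5,413.26 + $0.00 + $2,937.06 = $8,350.32.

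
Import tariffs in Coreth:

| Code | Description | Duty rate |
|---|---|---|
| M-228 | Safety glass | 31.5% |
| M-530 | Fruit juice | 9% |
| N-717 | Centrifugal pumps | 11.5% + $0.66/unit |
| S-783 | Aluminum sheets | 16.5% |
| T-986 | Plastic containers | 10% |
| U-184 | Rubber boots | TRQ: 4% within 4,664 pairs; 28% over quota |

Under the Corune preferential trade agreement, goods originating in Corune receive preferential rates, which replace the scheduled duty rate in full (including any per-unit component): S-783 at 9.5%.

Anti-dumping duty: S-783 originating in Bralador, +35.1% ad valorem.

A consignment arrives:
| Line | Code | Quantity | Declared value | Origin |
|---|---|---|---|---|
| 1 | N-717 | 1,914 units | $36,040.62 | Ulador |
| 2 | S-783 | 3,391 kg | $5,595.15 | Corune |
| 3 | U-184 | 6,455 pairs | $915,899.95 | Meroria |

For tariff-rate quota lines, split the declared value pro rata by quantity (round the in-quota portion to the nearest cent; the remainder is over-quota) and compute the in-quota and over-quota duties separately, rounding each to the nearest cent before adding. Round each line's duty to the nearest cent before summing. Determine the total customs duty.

Line 1 (N-717, Ulador, 1,914 units, $36,040.62):
Base rate for N-717 is 11.5% + $0.66/unit.
Duty = $36,040.62 × 11.5% + 1,914 × $0.66 = $5,407.91.
Line 2 (S-783, Corune, 3,391 kg, $5,595.15):
Base rate for S-783 is 16.5%.
Origin Corune qualifies under the Coreth–Corune agreement and S-783 is covered: preferential rate 9.5% applies instead.
The additional-duty order on S-783 targets Bralador, not Corune; it does not apply.
Duty = $5,595.15 × 9.5% = $531.54.
Line 3 (U-184, Meroria, 6,455 pairs, $915,899.95):
Code U-184 is under a tariff-rate quota (threshold 4,664 pairs). In-quota: 4,664 pairs at 4%; over-quota: 1,791 pairs at 28%.
Pro-rata value split: in-quota = $915,899.95 × 4,664/6,455 = $661,774.96; over-quota = $915,899.95 − $661,774.96 = $254,124.99.
In-quota duty = $661,774.96 × 4% = $26,471.00. Over-quota duty = $254,124.99 × 28% = $71,155.00.
Line duty = $26,471.00 + $71,155.00 = $97,626.00.
Total = $5,407.91 + $531.54 + $97,626.00 = $103,565.45.

$103,565.45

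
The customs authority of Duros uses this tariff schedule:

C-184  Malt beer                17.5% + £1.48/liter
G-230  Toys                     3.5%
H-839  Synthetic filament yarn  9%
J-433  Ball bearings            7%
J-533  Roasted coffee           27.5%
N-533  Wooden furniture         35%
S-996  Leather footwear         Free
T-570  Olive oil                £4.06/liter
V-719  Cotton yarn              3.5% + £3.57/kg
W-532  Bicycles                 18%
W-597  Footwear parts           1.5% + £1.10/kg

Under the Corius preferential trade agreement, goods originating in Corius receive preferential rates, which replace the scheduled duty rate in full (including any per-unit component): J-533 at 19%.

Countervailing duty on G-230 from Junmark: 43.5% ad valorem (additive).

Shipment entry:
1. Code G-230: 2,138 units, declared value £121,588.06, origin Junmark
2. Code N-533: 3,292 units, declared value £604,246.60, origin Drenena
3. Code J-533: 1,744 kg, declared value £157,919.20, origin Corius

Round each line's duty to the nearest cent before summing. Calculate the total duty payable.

Line 1 (G-230, Junmark, 2,138 units, £121,588.06):
Base rate for G-230 is 3.5%.
Additional duty on G-230 from Junmark: +43.5%. Applied ad valorem rate: 3.5% + 43.5% = 47%.
Duty = £121,588.06 × 47% = £57,146.39.
Line 2 (N-533, Drenena, 3,292 units, £604,246.60):
Base rate for N-533 is 35%.
Duty = £604,246.60 × 35% = £211,486.31.
Line 3 (J-533, Corius, 1,744 kg, £157,919.20):
Base rate for J-533 is 27.5%.
Origin Corius qualifies under the Duros–Corius agreement and J-533 is covered: preferential rate 19% applies instead.
Duty = £157,919.20 × 19% = £30,004.65.
Total = £57,146.39 + £211,486.31 + £30,004.65 = £298,637.35.

£298,637.35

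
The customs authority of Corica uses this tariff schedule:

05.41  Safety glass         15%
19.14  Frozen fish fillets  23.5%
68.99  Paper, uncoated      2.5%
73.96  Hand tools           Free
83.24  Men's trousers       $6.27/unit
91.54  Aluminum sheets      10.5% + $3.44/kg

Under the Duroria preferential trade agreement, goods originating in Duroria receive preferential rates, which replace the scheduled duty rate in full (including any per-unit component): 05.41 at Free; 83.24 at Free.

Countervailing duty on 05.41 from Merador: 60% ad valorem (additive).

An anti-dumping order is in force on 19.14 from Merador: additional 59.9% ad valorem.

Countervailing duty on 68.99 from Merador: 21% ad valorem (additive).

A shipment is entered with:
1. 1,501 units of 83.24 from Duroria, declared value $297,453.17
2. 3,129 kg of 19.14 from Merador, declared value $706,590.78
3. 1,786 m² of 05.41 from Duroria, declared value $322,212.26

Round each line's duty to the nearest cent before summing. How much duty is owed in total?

$589,296.71

Line 1 (83.24, Duroria, 1,501 units, $297,453.17):
Base rate for 83.24 is $6.27/unit.
Origin Duroria qualifies under the Corica–Duroria agreement and 83.24 is covered: preferential rate Free applies instead.
Duty = $297,453.17 × 0% = $0.00.
Line 2 (19.14, Merador, 3,129 kg, $706,590.78):
Base rate for 19.14 is 23.5%.
Additional duty on 19.14 from Merador: +59.9%. Applied ad valorem rate: 23.5% + 59.9% = 83.4%.
Duty = $706,590.78 × 83.4% = $589,296.71.
Line 3 (05.41, Duroria, 1,786 m², $322,212.26):
Base rate for 05.41 is 15%.
Origin Duroria qualifies under the Corica–Duroria agreement and 05.41 is covered: preferential rate Free applies instead.
The additional-duty order on 05.41 targets Merador, not Duroria; it does not apply.
Duty = $322,212.26 × 0% = $0.00.
Total = $0.00 + $589,296.71 + $0.00 = $589,296.71.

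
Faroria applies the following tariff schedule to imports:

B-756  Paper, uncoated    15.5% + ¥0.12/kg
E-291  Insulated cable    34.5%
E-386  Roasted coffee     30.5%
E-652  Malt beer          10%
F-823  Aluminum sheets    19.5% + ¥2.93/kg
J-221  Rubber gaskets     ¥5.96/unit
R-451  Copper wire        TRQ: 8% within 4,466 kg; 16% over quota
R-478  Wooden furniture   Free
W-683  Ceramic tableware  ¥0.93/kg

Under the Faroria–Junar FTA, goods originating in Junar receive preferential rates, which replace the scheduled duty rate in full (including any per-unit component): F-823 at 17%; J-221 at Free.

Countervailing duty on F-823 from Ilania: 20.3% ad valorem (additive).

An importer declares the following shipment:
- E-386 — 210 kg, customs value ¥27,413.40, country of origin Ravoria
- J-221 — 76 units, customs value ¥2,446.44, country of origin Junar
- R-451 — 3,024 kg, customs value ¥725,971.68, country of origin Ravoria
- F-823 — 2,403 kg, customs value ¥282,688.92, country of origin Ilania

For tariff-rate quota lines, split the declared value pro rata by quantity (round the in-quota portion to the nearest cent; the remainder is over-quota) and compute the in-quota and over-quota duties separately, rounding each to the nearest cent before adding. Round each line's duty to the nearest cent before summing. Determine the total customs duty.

Line 1 (E-386, Ravoria, 210 kg, ¥27,413.40):
Base rate for E-386 is 30.5%.
Duty = ¥27,413.40 × 30.5% = ¥8,361.09.
Line 2 (J-221, Junar, 76 units, ¥2,446.44):
Base rate for J-221 is ¥5.96/unit.
Origin Junar qualifies under the Faroria–Junar agreement and J-221 is covered: preferential rate Free applies instead.
Duty = ¥2,446.44 × 0% = ¥0.00.
Line 3 (R-451, Ravoria, 3,024 kg, ¥725,971.68):
Code R-451 is under a tariff-rate quota (threshold 4,466 kg). Quantity 3,024 kg is within the quota, so the in-quota rate 8% applies to the full value.
Duty = ¥725,971.68 × 8% = ¥58,077.73.
Line 4 (F-823, Ilania, 2,403 kg, ¥282,688.92):
Base rate for F-823 is 19.5% + ¥2.93/kg.
F-823 has an FTA preferential rate, but origin Ilania is not Junar; base rate stands.
Additional duty on F-823 from Ilania: +20.3%. Applied ad valorem rate: 19.5% + 20.3% = 39.8%.
Duty = ¥282,688.92 × 39.8% + 2,403 × ¥2.93 = ¥119,550.98.
Total = ¥8,361.09 + ¥0.00 + ¥58,077.73 + ¥119,550.98 = ¥185,989.80.

¥185,989.80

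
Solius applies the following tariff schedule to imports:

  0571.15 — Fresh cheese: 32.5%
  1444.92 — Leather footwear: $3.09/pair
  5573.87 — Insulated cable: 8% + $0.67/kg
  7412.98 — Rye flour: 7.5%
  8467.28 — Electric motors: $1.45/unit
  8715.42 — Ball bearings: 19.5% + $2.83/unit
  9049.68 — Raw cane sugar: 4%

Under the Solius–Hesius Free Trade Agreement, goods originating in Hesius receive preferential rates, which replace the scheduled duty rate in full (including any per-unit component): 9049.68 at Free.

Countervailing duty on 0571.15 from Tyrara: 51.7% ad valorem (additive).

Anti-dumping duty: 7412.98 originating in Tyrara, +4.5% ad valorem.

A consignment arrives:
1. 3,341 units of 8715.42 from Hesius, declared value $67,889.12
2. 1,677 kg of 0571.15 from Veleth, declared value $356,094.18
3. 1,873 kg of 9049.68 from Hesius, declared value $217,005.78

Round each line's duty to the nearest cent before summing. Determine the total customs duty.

$138,424.02

Line 1 (8715.42, Hesius, 3,341 units, $67,889.12):
Base rate for 8715.42 is 19.5% + $2.83/unit.
Origin Hesius is the FTA partner but 8715.42 is not on the preference list; base rate stands.
Duty = $67,889.12 × 19.5% + 3,341 × $2.83 = $22,693.41.
Line 2 (0571.15, Veleth, 1,677 kg, $356,094.18):
Base rate for 0571.15 is 32.5%.
The additional-duty order on 0571.15 targets Tyrara, not Veleth; it does not apply.
Duty = $356,094.18 × 32.5% = $115,730.61.
Line 3 (9049.68, Hesius, 1,873 kg, $217,005.78):
Base rate for 9049.68 is 4%.
Origin Hesius qualifies under the Solius–Hesius agreement and 9049.68 is covered: preferential rate Free applies instead.
Duty = $217,005.78 × 0% = $0.00.
Total = $22,693.41 + $115,730.61 + $0.00 = $138,424.02.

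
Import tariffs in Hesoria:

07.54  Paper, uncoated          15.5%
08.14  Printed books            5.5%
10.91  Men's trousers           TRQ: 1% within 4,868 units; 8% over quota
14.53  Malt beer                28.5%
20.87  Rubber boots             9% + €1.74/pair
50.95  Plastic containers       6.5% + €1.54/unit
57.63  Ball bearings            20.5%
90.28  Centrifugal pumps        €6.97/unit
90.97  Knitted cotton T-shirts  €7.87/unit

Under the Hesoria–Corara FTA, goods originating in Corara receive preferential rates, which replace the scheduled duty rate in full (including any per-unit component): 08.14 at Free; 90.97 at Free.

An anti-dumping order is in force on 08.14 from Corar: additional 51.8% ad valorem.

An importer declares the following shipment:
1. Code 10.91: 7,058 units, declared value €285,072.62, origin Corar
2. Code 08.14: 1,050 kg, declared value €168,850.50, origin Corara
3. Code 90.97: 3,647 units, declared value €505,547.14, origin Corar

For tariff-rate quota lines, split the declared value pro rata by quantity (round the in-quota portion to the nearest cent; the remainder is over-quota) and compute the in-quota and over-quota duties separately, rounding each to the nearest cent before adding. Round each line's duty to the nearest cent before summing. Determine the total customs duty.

Line 1 (10.91, Corar, 7,058 units, €285,072.62):
Code 10.91 is under a tariff-rate quota (threshold 4,868 units). In-quota: 4,868 units at 1%; over-quota: 2,190 units at 8%.
Pro-rata value split: in-quota = €285,072.62 × 4,868/7,058 = €196,618.52; over-quota = €285,072.62 − €196,618.52 = €88,454.10.
In-quota duty = €196,618.52 × 1% = €1,966.19. Over-quota duty = €88,454.10 × 8% = €7,076.33.
Line duty = €1,966.19 + €7,076.33 = €9,042.52.
Line 2 (08.14, Corara, 1,050 kg, €168,850.50):
Base rate for 08.14 is 5.5%.
Origin Corara qualifies under the Hesoria–Corara agreement and 08.14 is covered: preferential rate Free applies instead.
The additional-duty order on 08.14 targets Corar, not Corara; it does not apply.
Duty = €168,850.50 × 0% = €0.00.
Line 3 (90.97, Corar, 3,647 units, €505,547.14):
Base rate for 90.97 is €7.87/unit.
90.97 has an FTA preferential rate, but origin Corar is not Corara; base rate stands.
Duty = 3,647 × €7.87 = €28,701.89.
Total = €9,042.52 + €0.00 + €28,701.89 = €37,744.41.

€37,744.41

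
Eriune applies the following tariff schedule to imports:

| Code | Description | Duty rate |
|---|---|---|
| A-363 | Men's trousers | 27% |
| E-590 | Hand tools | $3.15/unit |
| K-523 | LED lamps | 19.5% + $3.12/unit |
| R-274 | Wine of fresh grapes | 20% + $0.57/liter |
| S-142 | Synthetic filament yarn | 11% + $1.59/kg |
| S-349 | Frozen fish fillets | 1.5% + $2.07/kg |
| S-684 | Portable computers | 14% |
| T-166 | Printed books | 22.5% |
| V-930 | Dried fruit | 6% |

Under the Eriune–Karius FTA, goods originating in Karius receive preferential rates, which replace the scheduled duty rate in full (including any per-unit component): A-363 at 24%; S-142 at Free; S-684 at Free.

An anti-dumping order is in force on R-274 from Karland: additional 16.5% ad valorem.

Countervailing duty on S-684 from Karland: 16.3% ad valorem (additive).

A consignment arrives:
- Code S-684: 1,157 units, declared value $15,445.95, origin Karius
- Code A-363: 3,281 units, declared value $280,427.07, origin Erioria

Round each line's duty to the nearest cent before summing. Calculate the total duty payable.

Line 1 (S-684, Karius, 1,157 units, $15,445.95):
Base rate for S-684 is 14%.
Origin Karius qualifies under the Eriune–Karius agreement and S-684 is covered: preferential rate Free applies instead.
The additional-duty order on S-684 targets Karland, not Karius; it does not apply.
Duty = $15,445.95 × 0% = $0.00.
Line 2 (A-363, Erioria, 3,281 units, $280,427.07):
Base rate for A-363 is 27%.
A-363 has an FTA preferential rate, but origin Erioria is not Karius; base rate stands.
Duty = $280,427.07 × 27% = $75,715.31.
Total = $0.00 + $75,715.31 = $75,715.31.

$75,715.31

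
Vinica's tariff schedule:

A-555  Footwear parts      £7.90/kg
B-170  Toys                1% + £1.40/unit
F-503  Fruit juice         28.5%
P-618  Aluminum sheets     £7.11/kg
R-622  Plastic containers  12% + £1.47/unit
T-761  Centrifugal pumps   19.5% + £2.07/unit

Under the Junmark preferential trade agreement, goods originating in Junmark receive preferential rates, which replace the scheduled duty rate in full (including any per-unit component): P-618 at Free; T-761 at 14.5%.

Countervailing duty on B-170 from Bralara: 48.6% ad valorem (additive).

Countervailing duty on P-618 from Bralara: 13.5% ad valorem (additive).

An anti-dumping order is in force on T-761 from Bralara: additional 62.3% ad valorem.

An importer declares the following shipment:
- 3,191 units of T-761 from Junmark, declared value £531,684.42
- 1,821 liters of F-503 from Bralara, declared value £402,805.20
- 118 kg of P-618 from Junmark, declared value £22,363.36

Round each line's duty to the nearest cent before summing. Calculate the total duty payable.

Line 1 (T-761, Junmark, 3,191 units, £531,684.42):
Base rate for T-761 is 19.5% + £2.07/unit.
Origin Junmark qualifies under the Vinica–Junmark agreement and T-761 is covered: preferential rate 14.5% applies instead.
The additional-duty order on T-761 targets Bralara, not Junmark; it does not apply.
Duty = £531,684.42 × 14.5% = £77,094.24.
Line 2 (F-503, Bralara, 1,821 liters, £402,805.20):
Base rate for F-503 is 28.5%.
Duty = £402,805.20 × 28.5% = £114,799.48.
Line 3 (P-618, Junmark, 118 kg, £22,363.36):
Base rate for P-618 is £7.11/kg.
Origin Junmark qualifies under the Vinica–Junmark agreement and P-618 is covered: preferential rate Free applies instead.
The additional-duty order on P-618 targets Bralara, not Junmark; it does not apply.
Duty = £22,363.36 × 0% = £0.00.
Total = £77,094.24 + £114,799.48 + £0.00 = £191,893.72.

£191,893.72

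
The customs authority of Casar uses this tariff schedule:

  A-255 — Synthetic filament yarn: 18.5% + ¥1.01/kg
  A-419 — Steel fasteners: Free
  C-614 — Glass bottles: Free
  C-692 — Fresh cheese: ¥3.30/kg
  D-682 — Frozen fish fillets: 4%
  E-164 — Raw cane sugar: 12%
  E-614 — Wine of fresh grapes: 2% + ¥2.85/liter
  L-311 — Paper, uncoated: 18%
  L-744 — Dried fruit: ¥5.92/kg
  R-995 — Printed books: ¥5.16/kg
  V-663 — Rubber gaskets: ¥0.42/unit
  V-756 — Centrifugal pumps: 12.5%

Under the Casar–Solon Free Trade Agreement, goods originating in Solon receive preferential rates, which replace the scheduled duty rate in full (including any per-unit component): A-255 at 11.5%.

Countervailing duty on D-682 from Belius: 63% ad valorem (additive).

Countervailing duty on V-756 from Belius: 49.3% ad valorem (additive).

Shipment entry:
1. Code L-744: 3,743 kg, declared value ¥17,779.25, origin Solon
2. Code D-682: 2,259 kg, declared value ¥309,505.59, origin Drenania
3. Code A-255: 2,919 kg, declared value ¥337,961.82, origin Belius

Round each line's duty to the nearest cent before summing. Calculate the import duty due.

Line 1 (L-744, Solon, 3,743 kg, ¥17,779.25):
Base rate for L-744 is ¥5.92/kg.
Origin Solon is the FTA partner but L-744 is not on the preference list; base rate stands.
Duty = 3,743 × ¥5.92 = ¥22,158.56.
Line 2 (D-682, Drenania, 2,259 kg, ¥309,505.59):
Base rate for D-682 is 4%.
The additional-duty order on D-682 targets Belius, not Drenania; it does not apply.
Duty = ¥309,505.59 × 4% = ¥12,380.22.
Line 3 (A-255, Belius, 2,919 kg, ¥337,961.82):
Base rate for A-255 is 18.5% + ¥1.01/kg.
A-255 has an FTA preferential rate, but origin Belius is not Solon; base rate stands.
Duty = ¥337,961.82 × 18.5% + 2,919 × ¥1.01 = ¥65,471.13.
Total = ¥22,158.56 + ¥12,380.22 + ¥65,471.13 = ¥100,009.91.

¥100,009.91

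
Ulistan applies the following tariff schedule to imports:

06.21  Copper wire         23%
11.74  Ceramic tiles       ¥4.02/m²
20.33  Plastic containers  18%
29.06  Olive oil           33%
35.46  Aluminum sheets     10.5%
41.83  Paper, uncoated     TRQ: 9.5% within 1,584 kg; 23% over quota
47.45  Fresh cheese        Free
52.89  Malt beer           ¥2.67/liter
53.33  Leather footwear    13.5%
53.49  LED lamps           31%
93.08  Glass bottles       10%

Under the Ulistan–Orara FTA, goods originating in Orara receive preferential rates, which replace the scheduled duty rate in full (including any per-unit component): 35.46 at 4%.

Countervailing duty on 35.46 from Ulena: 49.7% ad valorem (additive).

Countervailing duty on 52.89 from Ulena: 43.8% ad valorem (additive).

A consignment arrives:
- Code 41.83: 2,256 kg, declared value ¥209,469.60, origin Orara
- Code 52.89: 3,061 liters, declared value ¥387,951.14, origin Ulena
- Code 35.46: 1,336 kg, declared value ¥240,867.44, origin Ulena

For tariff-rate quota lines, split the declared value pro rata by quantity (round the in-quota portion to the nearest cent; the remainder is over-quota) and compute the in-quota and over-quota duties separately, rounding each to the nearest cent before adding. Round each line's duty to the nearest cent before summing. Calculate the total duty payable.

Line 1 (41.83, Orara, 2,256 kg, ¥209,469.60):
Code 41.83 is under a tariff-rate quota (threshold 1,584 kg). In-quota: 1,584 kg at 9.5%; over-quota: 672 kg at 23%.
Pro-rata value split: in-quota = ¥209,469.60 × 1,584/2,256 = ¥147,074.40; over-quota = ¥209,469.60 − ¥147,074.40 = ¥62,395.20.
In-quota duty = ¥147,074.40 × 9.5% = ¥13,972.07. Over-quota duty = ¥62,395.20 × 23% = ¥14,350.90.
Line duty = ¥13,972.07 + ¥14,350.90 = ¥28,322.97.
Line 2 (52.89, Ulena, 3,061 liters, ¥387,951.14):
Base rate for 52.89 is ¥2.67/liter.
Additional duty on 52.89 from Ulena: +43.8% ad valorem. Applied ad valorem rate = 43.8%.
Duty = ¥387,951.14 × 43.8% + 3,061 × ¥2.67 = ¥178,095.47.
Line 3 (35.46, Ulena, 1,336 kg, ¥240,867.44):
Base rate for 35.46 is 10.5%.
35.46 has an FTA preferential rate, but origin Ulena is not Orara; base rate stands.
Additional duty on 35.46 from Ulena: +49.7%. Applied ad valorem rate: 10.5% + 49.7% = 60.2%.
Duty = ¥240,867.44 × 60.2% = ¥145,002.20.
Total = ¥28,322.97 + ¥178,095.47 + ¥145,002.20 = ¥351,420.64.

¥351,420.64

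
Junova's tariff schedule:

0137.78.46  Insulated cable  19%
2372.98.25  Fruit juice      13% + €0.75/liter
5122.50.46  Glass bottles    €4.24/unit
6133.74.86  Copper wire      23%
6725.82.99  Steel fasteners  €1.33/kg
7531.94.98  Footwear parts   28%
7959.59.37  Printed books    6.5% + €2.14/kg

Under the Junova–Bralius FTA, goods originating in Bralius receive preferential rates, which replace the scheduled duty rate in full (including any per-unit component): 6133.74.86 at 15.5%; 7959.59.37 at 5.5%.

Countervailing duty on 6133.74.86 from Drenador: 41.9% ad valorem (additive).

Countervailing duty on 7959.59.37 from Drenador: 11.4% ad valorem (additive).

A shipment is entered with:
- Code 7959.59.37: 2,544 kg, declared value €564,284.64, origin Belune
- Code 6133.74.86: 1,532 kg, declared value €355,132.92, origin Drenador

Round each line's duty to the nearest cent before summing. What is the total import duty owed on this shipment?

€272,603.93

Line 1 (7959.59.37, Belune, 2,544 kg, €564,284.64):
Base rate for 7959.59.37 is 6.5% + €2.14/kg.
7959.59.37 has an FTA preferential rate, but origin Belune is not Bralius; base rate stands.
The additional-duty order on 7959.59.37 targets Drenador, not Belune; it does not apply.
Duty = €564,284.64 × 6.5% + 2,544 × €2.14 = €42,122.66.
Line 2 (6133.74.86, Drenador, 1,532 kg, €355,132.92):
Base rate for 6133.74.86 is 23%.
6133.74.86 has an FTA preferential rate, but origin Drenador is not Bralius; base rate stands.
Additional duty on 6133.74.86 from Drenador: +41.9%. Applied ad valorem rate: 23% + 41.9% = 64.9%.
Duty = €355,132.92 × 64.9% = €230,481.27.
Total = €42,122.66 + €230,481.27 = €272,603.93.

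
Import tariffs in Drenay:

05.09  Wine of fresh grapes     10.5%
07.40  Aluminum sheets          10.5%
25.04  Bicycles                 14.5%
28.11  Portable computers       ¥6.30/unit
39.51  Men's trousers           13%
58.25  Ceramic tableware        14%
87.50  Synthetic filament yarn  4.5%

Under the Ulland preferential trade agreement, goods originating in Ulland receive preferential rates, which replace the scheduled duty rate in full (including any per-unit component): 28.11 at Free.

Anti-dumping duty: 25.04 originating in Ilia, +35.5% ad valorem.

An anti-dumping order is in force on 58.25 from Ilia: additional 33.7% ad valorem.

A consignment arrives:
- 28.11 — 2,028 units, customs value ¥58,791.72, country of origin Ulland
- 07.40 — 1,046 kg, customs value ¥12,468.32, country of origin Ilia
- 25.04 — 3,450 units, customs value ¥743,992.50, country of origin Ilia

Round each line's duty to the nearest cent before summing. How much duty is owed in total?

¥373,305.42

Line 1 (28.11, Ulland, 2,028 units, ¥58,791.72):
Base rate for 28.11 is ¥6.30/unit.
Origin Ulland qualifies under the Drenay–Ulland agreement and 28.11 is covered: preferential rate Free applies instead.
Duty = ¥58,791.72 × 0% = ¥0.00.
Line 2 (07.40, Ilia, 1,046 kg, ¥12,468.32):
Base rate for 07.40 is 10.5%.
Duty = ¥12,468.32 × 10.5% = ¥1,309.17.
Line 3 (25.04, Ilia, 3,450 units, ¥743,992.50):
Base rate for 25.04 is 14.5%.
Additional duty on 25.04 from Ilia: +35.5%. Applied ad valorem rate: 14.5% + 35.5% = 50%.
Duty = ¥743,992.50 × 50% = ¥371,996.25.
Total = ¥0.00 + ¥1,309.17 + ¥371,996.25 = ¥373,305.42.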